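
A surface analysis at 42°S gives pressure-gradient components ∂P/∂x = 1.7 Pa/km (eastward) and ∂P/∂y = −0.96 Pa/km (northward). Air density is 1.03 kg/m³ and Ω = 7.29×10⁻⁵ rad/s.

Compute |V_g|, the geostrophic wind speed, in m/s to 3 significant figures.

Coriolis parameter at 42°S:
f = 2Ω sin φ = 2 × 7.29×10⁻⁵ × sin 42° = 9.76×10⁻⁵ s⁻¹
In the Southern Hemisphere f is negative: f = −9.76×10⁻⁵ s⁻¹.
Component geostrophic relations (x east, y north):
u_g = −(1/(fρ)) ∂P/∂y,  v_g = (1/(fρ)) ∂P/∂x
u_g = −(−0.96×10⁻³)/(−9.76×10⁻⁵ × 1.03) = −9.55 m/s;  v_g = (1.7×10⁻³)/(−9.76×10⁻⁵ × 1.03) = −16.9 m/s
|V_g| = √(u_g² + v_g²) = 19.4 m/s

19.4 m/s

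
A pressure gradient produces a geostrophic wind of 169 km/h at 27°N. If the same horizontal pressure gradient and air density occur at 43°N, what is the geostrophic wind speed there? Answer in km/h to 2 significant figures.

With the same pressure gradient and density, V_g ∝ 1/f ∝ 1/sin φ.
V₂ = V₁ · sin φ₁ / sin φ₂ = 169 × sin 27° / sin 43°
V₂ = 169 × 0.4540/0.6820 = 110 km/h

110 km/h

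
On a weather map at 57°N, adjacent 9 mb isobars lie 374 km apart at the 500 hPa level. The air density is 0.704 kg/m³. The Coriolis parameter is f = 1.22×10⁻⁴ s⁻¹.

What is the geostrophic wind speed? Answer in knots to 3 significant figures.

Pressure gradient: |∂P/∂n| = 900 Pa / 374000 m = 2.41×10⁻³ Pa/m
Geostrophic balance (pressure-gradient force = Coriolis force):
V_g = (1/(fρ)) |∂P/∂n| = 2.41×10⁻³ / (1.22×10⁻⁴ × 0.704) = 28.0 m/s
Converting: 28.0 m/s × 1.944 = 54.5 knots

54.5 knots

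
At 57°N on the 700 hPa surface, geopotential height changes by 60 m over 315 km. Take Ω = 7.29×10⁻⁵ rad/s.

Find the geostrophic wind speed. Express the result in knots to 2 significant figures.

30 knots

Coriolis parameter at 57°N:
f = 2Ω sin φ = 2 × 7.29×10⁻⁵ × sin 57° = 1.22×10⁻⁴ s⁻¹
Height gradient: |∂Z/∂n| = 60 m / 315000 m = 1.90×10⁻⁴
On a pressure surface, geostrophic balance gives V_g = (g/f)|∂Z/∂n|:
V_g = 9.81 × 1.90×10⁻⁴ / 1.22×10⁻⁴ = 15.3 m/s
Converting: 15.3 m/s × 1.944 = 30 knots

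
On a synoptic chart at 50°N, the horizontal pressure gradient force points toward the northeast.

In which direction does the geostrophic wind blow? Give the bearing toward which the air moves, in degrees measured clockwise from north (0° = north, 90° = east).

135°

The pressure-gradient force points toward the northeast (bearing 045°).
Geostrophic balance: in the Northern Hemisphere the Coriolis force deflects motion to the right, so the geostrophic wind blows 90° to the right of the pressure-gradient force (low pressure on the left).
Rotating 045° by 90° clockwise gives 135° — the wind blows toward the southeast.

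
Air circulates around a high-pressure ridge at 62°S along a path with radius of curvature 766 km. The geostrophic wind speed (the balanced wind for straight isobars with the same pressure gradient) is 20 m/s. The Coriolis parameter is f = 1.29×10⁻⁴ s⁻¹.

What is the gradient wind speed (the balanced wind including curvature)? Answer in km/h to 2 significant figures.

100 km/h

Around a high, pressure-gradient force acts outward with centrifugal, so Coriolis balances both:
fV = (1/ρ)|∂P/∂n| + V²/R  →  V² − fR·V + fR·V_g = 0
With fR = 1.29×10⁻⁴ × 766×10³ m = 98.8 m/s:
V = [fR − √((fR)² − 4 fR V_g)]/2 = [98.8 − √(98.8² − 4×98.8×20)]/2 = 27.8 m/s
Supergeostrophic (V > V_g = 20 m/s), as expected around a high.
Converting: 27.8 m/s × 3.6 = 100 km/h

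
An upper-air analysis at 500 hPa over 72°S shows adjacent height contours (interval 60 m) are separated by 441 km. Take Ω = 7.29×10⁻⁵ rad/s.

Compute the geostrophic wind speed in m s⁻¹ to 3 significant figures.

Coriolis parameter at 72°S:
f = 2Ω sin φ = 2 × 7.29×10⁻⁵ × sin 72° = 1.39×10⁻⁴ s⁻¹
Height gradient: |∂Z/∂n| = 60 m / 441000 m = 1.36×10⁻⁴
On a pressure surface, geostrophic balance gives V_g = (g/f)|∂Z/∂n|:
V_g = 9.81 × 1.36×10⁻⁴ / 1.39×10⁻⁴ = 9.63 m/s

9.63 m s⁻¹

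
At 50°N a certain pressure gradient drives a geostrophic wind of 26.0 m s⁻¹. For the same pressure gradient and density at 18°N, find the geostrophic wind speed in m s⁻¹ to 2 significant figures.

With the same pressure gradient and density, V_g ∝ 1/f ∝ 1/sin φ.
V₂ = V₁ · sin φ₁ / sin φ₂ = 26.0 × sin 50° / sin 18°
V₂ = 26.0 × 0.7660/0.3090 = 64 m s⁻¹

64 m s⁻¹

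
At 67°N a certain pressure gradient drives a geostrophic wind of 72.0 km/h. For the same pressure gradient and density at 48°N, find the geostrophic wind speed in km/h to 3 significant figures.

89.2 km/h

With the same pressure gradient and density, V_g ∝ 1/f ∝ 1/sin φ.
V₂ = V₁ · sin φ₁ / sin φ₂ = 72.0 × sin 67° / sin 48°
V₂ = 72.0 × 0.9205/0.7431 = 89.2 km/h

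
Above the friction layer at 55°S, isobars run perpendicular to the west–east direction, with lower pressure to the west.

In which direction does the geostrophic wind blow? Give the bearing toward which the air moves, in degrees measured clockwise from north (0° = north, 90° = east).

The pressure-gradient force points toward the west (bearing 270°).
Geostrophic balance: in the Southern Hemisphere the Coriolis force deflects motion to the left, so the geostrophic wind blows 90° to the left of the pressure-gradient force (low pressure on the right).
Rotating 270° by 90° counterclockwise gives 180° — the wind blows toward the south.

180°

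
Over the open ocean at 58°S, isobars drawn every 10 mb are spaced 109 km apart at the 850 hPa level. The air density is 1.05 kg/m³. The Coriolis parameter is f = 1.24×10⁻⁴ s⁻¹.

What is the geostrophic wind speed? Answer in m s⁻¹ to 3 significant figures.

Pressure gradient: |∂P/∂n| = 1000 Pa / 109000 m = 9.17×10⁻³ Pa/m
Geostrophic balance (pressure-gradient force = Coriolis force):
V_g = (1/(fρ)) |∂P/∂n| = 9.17×10⁻³ / (1.24×10⁻⁴ × 1.05) = 70.5 m/s

70.5 m s⁻¹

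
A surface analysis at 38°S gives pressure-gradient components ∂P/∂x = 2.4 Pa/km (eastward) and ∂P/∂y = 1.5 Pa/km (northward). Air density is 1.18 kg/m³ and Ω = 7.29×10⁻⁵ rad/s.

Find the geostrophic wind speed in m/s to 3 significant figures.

26.7 m/s

Coriolis parameter at 38°S:
f = 2Ω sin φ = 2 × 7.29×10⁻⁵ × sin 38° = 8.98×10⁻⁵ s⁻¹
In the Southern Hemisphere f is negative: f = −8.98×10⁻⁵ s⁻¹.
Component geostrophic relations (x east, y north):
u_g = −(1/(fρ)) ∂P/∂y,  v_g = (1/(fρ)) ∂P/∂x
u_g = −(1.5×10⁻³)/(−8.98×10⁻⁵ × 1.18) = 14.2 m/s;  v_g = (2.4×10⁻³)/(−8.98×10⁻⁵ × 1.18) = −22.7 m/s
|V_g| = √(u_g² + v_g²) = 26.7 m/s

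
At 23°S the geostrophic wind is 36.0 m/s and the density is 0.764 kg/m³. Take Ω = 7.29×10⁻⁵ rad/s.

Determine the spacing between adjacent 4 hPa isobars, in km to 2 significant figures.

260 km

Coriolis parameter at 23°S:
f = 2Ω sin φ = 2 × 7.29×10⁻⁵ × sin 23° = 5.70×10⁻⁵ s⁻¹
Geostrophic balance rearranged: |∂P/∂n| = f ρ V_g
|∂P/∂n| = 5.70×10⁻⁵ × 0.764 × 36.0 = 1.57×10⁻³ Pa/m
Isobar spacing: Δn = ΔP/|∂P/∂n| = 400 Pa / 1.57×10⁻³ Pa/m = 255287 m ≈ 260 km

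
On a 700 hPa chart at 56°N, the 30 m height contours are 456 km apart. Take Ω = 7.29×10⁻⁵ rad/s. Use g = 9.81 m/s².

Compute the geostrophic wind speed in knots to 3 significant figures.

10.4 knots

Coriolis parameter at 56°N:
f = 2Ω sin φ = 2 × 7.29×10⁻⁵ × sin 56° = 1.21×10⁻⁴ s⁻¹
Height gradient: |∂Z/∂n| = 30 m / 456000 m = 6.58×10⁻⁵
On a pressure surface, geostrophic balance gives V_g = (g/f)|∂Z/∂n|:
V_g = 9.81 × 6.58×10⁻⁵ / 1.21×10⁻⁴ = 5.34 m/s
Converting: 5.34 m/s × 1.944 = 10.4 knots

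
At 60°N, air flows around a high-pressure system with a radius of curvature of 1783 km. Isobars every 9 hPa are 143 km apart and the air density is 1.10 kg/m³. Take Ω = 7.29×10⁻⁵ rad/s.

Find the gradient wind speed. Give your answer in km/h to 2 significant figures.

Coriolis parameter at 60°N:
f = 2Ω sin φ = 2 × 7.29×10⁻⁵ × sin 60° = 1.26×10⁻⁴ s⁻¹
Pressure gradient: |∂P/∂n| = 900 Pa / 143000 m = 6.29×10⁻³ Pa/m
Geostrophic speed: V_g = |∂P/∂n|/(fρ) = 6.29×10⁻³/(1.26×10⁻⁴ × 1.10) = 45.3 m/s
Around a high, pressure-gradient force acts outward with centrifugal, so Coriolis balances both:
fV = (1/ρ)|∂P/∂n| + V²/R  →  V² − fR·V + fR·V_g = 0
With fR = 1.26×10⁻⁴ × 1783×10³ m = 225 m/s:
V = [fR − √((fR)² − 4 fR V_g)]/2 = [225 − √(225² − 4×225×45.3)]/2 = 62.9 m/s
Supergeostrophic (V > V_g = 45.3 m/s), as expected around a high.
Converting: 62.9 m/s × 3.6 = 230 km/h

230 km/h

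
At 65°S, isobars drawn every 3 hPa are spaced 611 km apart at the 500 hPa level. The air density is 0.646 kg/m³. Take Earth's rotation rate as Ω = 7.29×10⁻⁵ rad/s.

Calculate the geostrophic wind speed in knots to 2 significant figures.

11 knots

Coriolis parameter at 65°S:
f = 2Ω sin φ = 2 × 7.29×10⁻⁵ × sin 65° = 1.32×10⁻⁴ s⁻¹
Pressure gradient: |∂P/∂n| = 300 Pa / 611000 m = 4.91×10⁻⁴ Pa/m
Geostrophic balance (pressure-gradient force = Coriolis force):
V_g = (1/(fρ)) |∂P/∂n| = 4.91×10⁻⁴ / (1.32×10⁻⁴ × 0.646) = 5.75 m/s
Converting: 5.75 m/s × 1.944 = 11 knots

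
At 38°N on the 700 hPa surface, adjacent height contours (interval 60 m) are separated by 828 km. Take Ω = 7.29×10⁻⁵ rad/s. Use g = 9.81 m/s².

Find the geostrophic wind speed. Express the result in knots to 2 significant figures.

15 knots

Coriolis parameter at 38°N:
f = 2Ω sin φ = 2 × 7.29×10⁻⁵ × sin 38° = 8.98×10⁻⁵ s⁻¹
Height gradient: |∂Z/∂n| = 60 m / 828000 m = 7.25×10⁻⁵
On a pressure surface, geostrophic balance gives V_g = (g/f)|∂Z/∂n|:
V_g = 9.81 × 7.25×10⁻⁵ / 8.98×10⁻⁵ = 7.92 m/s
Converting: 7.92 m/s × 1.944 = 15 knots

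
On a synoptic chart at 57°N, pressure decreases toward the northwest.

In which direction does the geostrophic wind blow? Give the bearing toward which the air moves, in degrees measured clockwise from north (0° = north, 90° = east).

045°

The pressure-gradient force points toward the northwest (bearing 315°).
Geostrophic balance: in the Northern Hemisphere the Coriolis force deflects motion to the right, so the geostrophic wind blows 90° to the right of the pressure-gradient force (low pressure on the left).
Rotating 315° by 90° clockwise gives 045° — the wind blows toward the northeast.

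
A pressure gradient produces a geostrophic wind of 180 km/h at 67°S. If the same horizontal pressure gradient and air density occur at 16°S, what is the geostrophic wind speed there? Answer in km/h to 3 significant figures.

601 km/h

With the same pressure gradient and density, V_g ∝ 1/f ∝ 1/sin φ.
V₂ = V₁ · sin φ₁ / sin φ₂ = 180 × sin 67° / sin 16°
V₂ = 180 × 0.9205/0.2756 = 601 km/h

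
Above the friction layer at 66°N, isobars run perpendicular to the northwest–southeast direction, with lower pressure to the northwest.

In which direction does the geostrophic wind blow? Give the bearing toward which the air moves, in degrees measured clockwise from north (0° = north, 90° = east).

045°

The pressure-gradient force points toward the northwest (bearing 315°).
Geostrophic balance: in the Northern Hemisphere the Coriolis force deflects motion to the right, so the geostrophic wind blows 90° to the right of the pressure-gradient force (low pressure on the left).
Rotating 315° by 90° clockwise gives 045° — the wind blows toward the northeast.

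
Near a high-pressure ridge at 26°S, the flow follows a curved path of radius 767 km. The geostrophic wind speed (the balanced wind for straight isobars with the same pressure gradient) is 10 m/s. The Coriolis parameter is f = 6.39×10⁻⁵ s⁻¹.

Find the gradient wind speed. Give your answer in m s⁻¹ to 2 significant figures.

Around a high, pressure-gradient force acts outward with centrifugal, so Coriolis balances both:
fV = (1/ρ)|∂P/∂n| + V²/R  →  V² − fR·V + fR·V_g = 0
With fR = 6.39×10⁻⁵ × 767×10³ m = 49.0 m/s:
V = [fR − √((fR)² − 4 fR V_g)]/2 = [49.0 − √(49.0² − 4×49.0×10)]/2 = 14 m/s
Supergeostrophic (V > V_g = 10 m/s), as expected around a high.

14 m s⁻¹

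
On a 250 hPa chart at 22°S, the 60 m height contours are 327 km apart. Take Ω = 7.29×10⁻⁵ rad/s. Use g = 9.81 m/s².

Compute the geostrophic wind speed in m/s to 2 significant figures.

Coriolis parameter at 22°S:
f = 2Ω sin φ = 2 × 7.29×10⁻⁵ × sin 22° = 5.46×10⁻⁵ s⁻¹
Height gradient: |∂Z/∂n| = 60 m / 327000 m = 1.83×10⁻⁴
On a pressure surface, geostrophic balance gives V_g = (g/f)|∂Z/∂n|:
V_g = 9.81 × 1.83×10⁻⁴ / 5.46×10⁻⁵ = 33.0 m/s

33 m/s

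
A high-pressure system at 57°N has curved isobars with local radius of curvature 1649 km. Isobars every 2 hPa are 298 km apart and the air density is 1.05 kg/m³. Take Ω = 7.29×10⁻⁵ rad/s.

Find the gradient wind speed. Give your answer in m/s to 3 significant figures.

5.37 m/s

Coriolis parameter at 57°N:
f = 2Ω sin φ = 2 × 7.29×10⁻⁵ × sin 57° = 1.22×10⁻⁴ s⁻¹
Pressure gradient: |∂P/∂n| = 200 Pa / 298000 m = 6.71×10⁻⁴ Pa/m
Geostrophic speed: V_g = |∂P/∂n|/(fρ) = 6.71×10⁻⁴/(1.22×10⁻⁴ × 1.05) = 5.23 m/s
Around a high, pressure-gradient force acts outward with centrifugal, so Coriolis balances both:
fV = (1/ρ)|∂P/∂n| + V²/R  →  V² − fR·V + fR·V_g = 0
With fR = 1.22×10⁻⁴ × 1649×10³ m = 202 m/s:
V = [fR − √((fR)² − 4 fR V_g)]/2 = [202 − √(202² − 4×202×5.23)]/2 = 5.37 m/s
Supergeostrophic (V > V_g = 5.23 m/s), as expected around a high.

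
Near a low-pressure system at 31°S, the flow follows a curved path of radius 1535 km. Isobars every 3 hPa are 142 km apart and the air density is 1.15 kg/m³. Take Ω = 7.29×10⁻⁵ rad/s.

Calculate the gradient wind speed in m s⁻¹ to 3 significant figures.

Coriolis parameter at 31°S:
f = 2Ω sin φ = 2 × 7.29×10⁻⁵ × sin 31° = 7.51×10⁻⁵ s⁻¹
Pressure gradient: |∂P/∂n| = 300 Pa / 142000 m = 2.11×10⁻³ Pa/m
Geostrophic speed: V_g = |∂P/∂n|/(fρ) = 2.11×10⁻³/(7.51×10⁻⁵ × 1.15) = 24.5 m/s
Around a low, centrifugal force acts outward with Coriolis, so pressure-gradient force balances both:
(1/ρ)|∂P/∂n| = fV + V²/R  →  V² + fR·V − fR·V_g = 0
With fR = 7.51×10⁻⁵ × 1535×10³ m = 115 m/s:
V = [−fR + √((fR)² + 4 fR V_g)]/2 = [−115 + √(115² + 4×115×24.5)]/2 = 20.7 m/s
Subgeostrophic (V < V_g = 24.5 m/s), as expected around a low.

20.7 m s⁻¹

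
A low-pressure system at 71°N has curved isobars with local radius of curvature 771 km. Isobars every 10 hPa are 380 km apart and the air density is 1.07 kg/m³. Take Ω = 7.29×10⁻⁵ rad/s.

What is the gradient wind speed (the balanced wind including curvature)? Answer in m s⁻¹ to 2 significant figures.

16 m s⁻¹

Coriolis parameter at 71°N:
f = 2Ω sin φ = 2 × 7.29×10⁻⁵ × sin 71° = 1.38×10⁻⁴ s⁻¹
Pressure gradient: |∂P/∂n| = 1000 Pa / 380000 m = 2.63×10⁻³ Pa/m
Geostrophic speed: V_g = |∂P/∂n|/(fρ) = 2.63×10⁻³/(1.38×10⁻⁴ × 1.07) = 17.8 m/s
Around a low, centrifugal force acts outward with Coriolis, so pressure-gradient force balances both:
(1/ρ)|∂P/∂n| = fV + V²/R  →  V² + fR·V − fR·V_g = 0
With fR = 1.38×10⁻⁴ × 771×10³ m = 106 m/s:
V = [−fR + √((fR)² + 4 fR V_g)]/2 = [−106 + √(106² + 4×106×17.8)]/2 = 15.6 m/s
Subgeostrophic (V < V_g = 17.8 m/s), as expected around a low.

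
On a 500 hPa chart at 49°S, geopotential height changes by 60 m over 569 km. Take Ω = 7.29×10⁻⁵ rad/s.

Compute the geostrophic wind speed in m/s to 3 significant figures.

Coriolis parameter at 49°S:
f = 2Ω sin φ = 2 × 7.29×10⁻⁵ × sin 49° = 1.10×10⁻⁴ s⁻¹
Height gradient: |∂Z/∂n| = 60 m / 569000 m = 1.05×10⁻⁴
On a pressure surface, geostrophic balance gives V_g = (g/f)|∂Z/∂n|:
V_g = 9.81 × 1.05×10⁻⁴ / 1.10×10⁻⁴ = 9.40 m/s

9.40 m/s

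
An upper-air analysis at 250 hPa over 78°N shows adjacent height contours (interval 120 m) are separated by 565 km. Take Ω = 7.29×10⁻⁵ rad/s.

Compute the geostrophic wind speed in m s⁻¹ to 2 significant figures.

Coriolis parameter at 78°N:
f = 2Ω sin φ = 2 × 7.29×10⁻⁵ × sin 78° = 1.43×10⁻⁴ s⁻¹
Height gradient: |∂Z/∂n| = 120 m / 565000 m = 2.12×10⁻⁴
On a pressure surface, geostrophic balance gives V_g = (g/f)|∂Z/∂n|:
V_g = 9.81 × 2.12×10⁻⁴ / 1.43×10⁻⁴ = 14.6 m/s

15 m s⁻¹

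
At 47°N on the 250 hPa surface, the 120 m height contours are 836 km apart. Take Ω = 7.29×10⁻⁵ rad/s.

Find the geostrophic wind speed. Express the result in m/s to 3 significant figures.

13.2 m/s

Coriolis parameter at 47°N:
f = 2Ω sin φ = 2 × 7.29×10⁻⁵ × sin 47° = 1.07×10⁻⁴ s⁻¹
Height gradient: |∂Z/∂n| = 120 m / 836000 m = 1.44×10⁻⁴
On a pressure surface, geostrophic balance gives V_g = (g/f)|∂Z/∂n|:
V_g = 9.81 × 1.44×10⁻⁴ / 1.07×10⁻⁴ = 13.2 m/s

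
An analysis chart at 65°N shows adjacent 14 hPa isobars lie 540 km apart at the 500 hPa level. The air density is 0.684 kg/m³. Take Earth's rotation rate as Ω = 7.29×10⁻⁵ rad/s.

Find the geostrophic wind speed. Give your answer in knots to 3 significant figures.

55.8 knots

Coriolis parameter at 65°N:
f = 2Ω sin φ = 2 × 7.29×10⁻⁵ × sin 65° = 1.32×10⁻⁴ s⁻¹
Pressure gradient: |∂P/∂n| = 1400 Pa / 540000 m = 2.59×10⁻³ Pa/m
Geostrophic balance (pressure-gradient force = Coriolis force):
V_g = (1/(fρ)) |∂P/∂n| = 2.59×10⁻³ / (1.32×10⁻⁴ × 0.684) = 28.7 m/s
Converting: 28.7 m/s × 1.944 = 55.8 knots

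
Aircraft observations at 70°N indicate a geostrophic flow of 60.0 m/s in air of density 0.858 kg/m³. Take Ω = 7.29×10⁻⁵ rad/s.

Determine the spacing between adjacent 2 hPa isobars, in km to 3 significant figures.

28.4 km

Coriolis parameter at 70°N:
f = 2Ω sin φ = 2 × 7.29×10⁻⁵ × sin 70° = 1.37×10⁻⁴ s⁻¹
Geostrophic balance rearranged: |∂P/∂n| = f ρ V_g
|∂P/∂n| = 1.37×10⁻⁴ × 0.858 × 60.0 = 7.05×10⁻³ Pa/m
Isobar spacing: Δn = ΔP/|∂P/∂n| = 200 Pa / 7.05×10⁻³ Pa/m = 28356 m ≈ 28.4 km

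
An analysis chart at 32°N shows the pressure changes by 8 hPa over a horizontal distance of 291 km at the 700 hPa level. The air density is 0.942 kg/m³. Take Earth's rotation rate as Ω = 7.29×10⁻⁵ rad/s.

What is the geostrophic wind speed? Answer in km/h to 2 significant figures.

140 km/h

Coriolis parameter at 32°N:
f = 2Ω sin φ = 2 × 7.29×10⁻⁵ × sin 32° = 7.73×10⁻⁵ s⁻¹
Pressure gradient: |∂P/∂n| = 800 Pa / 291000 m = 2.75×10⁻³ Pa/m
Geostrophic balance (pressure-gradient force = Coriolis force):
V_g = (1/(fρ)) |∂P/∂n| = 2.75×10⁻³ / (7.73×10⁻⁵ × 0.942) = 37.8 m/s
Converting: 37.8 m/s × 3.6 = 140 km/h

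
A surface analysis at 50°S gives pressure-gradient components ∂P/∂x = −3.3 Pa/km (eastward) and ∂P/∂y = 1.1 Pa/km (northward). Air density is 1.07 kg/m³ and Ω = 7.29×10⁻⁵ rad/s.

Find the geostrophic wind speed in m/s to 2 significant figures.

29 m/s

Coriolis parameter at 50°S:
f = 2Ω sin φ = 2 × 7.29×10⁻⁵ × sin 50° = 1.12×10⁻⁴ s⁻¹
In the Southern Hemisphere f is negative: f = −1.12×10⁻⁴ s⁻¹.
Component geostrophic relations (x east, y north):
u_g = −(1/(fρ)) ∂P/∂y,  v_g = (1/(fρ)) ∂P/∂x
u_g = −(1.1×10⁻³)/(−1.12×10⁻⁴ × 1.07) = 9.20 m/s;  v_g = (−3.3×10⁻³)/(−1.12×10⁻⁴ × 1.07) = 27.6 m/s
|V_g| = √(u_g² + v_g²) = 29.1 m/s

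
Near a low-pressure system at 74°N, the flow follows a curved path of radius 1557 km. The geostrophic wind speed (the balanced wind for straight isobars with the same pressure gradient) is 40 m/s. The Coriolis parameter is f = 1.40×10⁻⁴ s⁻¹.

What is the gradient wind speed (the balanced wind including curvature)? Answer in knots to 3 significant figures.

Around a low, centrifugal force acts outward with Coriolis, so pressure-gradient force balances both:
(1/ρ)|∂P/∂n| = fV + V²/R  →  V² + fR·V − fR·V_g = 0
With fR = 1.40×10⁻⁴ × 1557×10³ m = 218 m/s:
V = [−fR + √((fR)² + 4 fR V_g)]/2 = [−218 + √(218² + 4×218×40)]/2 = 34.5 m/s
Subgeostrophic (V < V_g = 40 m/s), as expected around a low.
Converting: 34.5 m/s × 1.944 = 67.1 knots

67.1 knots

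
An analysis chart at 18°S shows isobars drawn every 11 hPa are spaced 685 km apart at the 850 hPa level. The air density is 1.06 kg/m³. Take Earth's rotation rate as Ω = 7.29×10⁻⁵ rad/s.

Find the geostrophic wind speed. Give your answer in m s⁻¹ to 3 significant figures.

33.6 m s⁻¹

Coriolis parameter at 18°S:
f = 2Ω sin φ = 2 × 7.29×10⁻⁵ × sin 18° = 4.51×10⁻⁵ s⁻¹
Pressure gradient: |∂P/∂n| = 1100 Pa / 685000 m = 1.61×10⁻³ Pa/m
Geostrophic balance (pressure-gradient force = Coriolis force):
V_g = (1/(fρ)) |∂P/∂n| = 1.61×10⁻³ / (4.51×10⁻⁵ × 1.06) = 33.6 m/s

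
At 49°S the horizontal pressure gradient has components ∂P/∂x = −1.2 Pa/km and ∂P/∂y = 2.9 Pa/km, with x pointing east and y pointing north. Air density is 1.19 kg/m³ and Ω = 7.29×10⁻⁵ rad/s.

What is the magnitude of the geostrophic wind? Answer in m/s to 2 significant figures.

24 m/s

Coriolis parameter at 49°S:
f = 2Ω sin φ = 2 × 7.29×10⁻⁵ × sin 49° = 1.10×10⁻⁴ s⁻¹
In the Southern Hemisphere f is negative: f = −1.10×10⁻⁴ s⁻¹.
Component geostrophic relations (x east, y north):
u_g = −(1/(fρ)) ∂P/∂y,  v_g = (1/(fρ)) ∂P/∂x
u_g = −(2.9×10⁻³)/(−1.10×10⁻⁴ × 1.19) = 22.1 m/s;  v_g = (−1.2×10⁻³)/(−1.10×10⁻⁴ × 1.19) = 9.16 m/s
|V_g| = √(u_g² + v_g²) = 24.0 m/s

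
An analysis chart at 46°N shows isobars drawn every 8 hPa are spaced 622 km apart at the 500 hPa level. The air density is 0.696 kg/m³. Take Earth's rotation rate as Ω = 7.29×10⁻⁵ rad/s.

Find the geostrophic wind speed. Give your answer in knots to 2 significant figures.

34 knots

Coriolis parameter at 46°N:
f = 2Ω sin φ = 2 × 7.29×10⁻⁵ × sin 46° = 1.05×10⁻⁴ s⁻¹
Pressure gradient: |∂P/∂n| = 800 Pa / 622000 m = 1.29×10⁻³ Pa/m
Geostrophic balance (pressure-gradient force = Coriolis force):
V_g = (1/(fρ)) |∂P/∂n| = 1.29×10⁻³ / (1.05×10⁻⁴ × 0.696) = 17.6 m/s
Converting: 17.6 m/s × 1.944 = 34 knots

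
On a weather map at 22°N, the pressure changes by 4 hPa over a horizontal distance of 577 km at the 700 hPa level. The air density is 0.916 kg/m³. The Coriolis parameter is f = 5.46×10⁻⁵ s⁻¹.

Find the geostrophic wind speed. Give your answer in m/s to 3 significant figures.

13.9 m/s

Pressure gradient: |∂P/∂n| = 400 Pa / 577000 m = 6.93×10⁻⁴ Pa/m
Geostrophic balance (pressure-gradient force = Coriolis force):
V_g = (1/(fρ)) |∂P/∂n| = 6.93×10⁻⁴ / (5.46×10⁻⁵ × 0.916) = 13.9 m/s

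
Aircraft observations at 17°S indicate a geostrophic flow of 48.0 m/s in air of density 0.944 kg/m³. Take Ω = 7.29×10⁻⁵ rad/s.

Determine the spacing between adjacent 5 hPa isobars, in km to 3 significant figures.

259 km

Coriolis parameter at 17°S:
f = 2Ω sin φ = 2 × 7.29×10⁻⁵ × sin 17° = 4.26×10⁻⁵ s⁻¹
Geostrophic balance rearranged: |∂P/∂n| = f ρ V_g
|∂P/∂n| = 4.26×10⁻⁵ × 0.944 × 48.0 = 1.93×10⁻³ Pa/m
Isobar spacing: Δn = ΔP/|∂P/∂n| = 500 Pa / 1.93×10⁻³ Pa/m = 258859 m ≈ 259 km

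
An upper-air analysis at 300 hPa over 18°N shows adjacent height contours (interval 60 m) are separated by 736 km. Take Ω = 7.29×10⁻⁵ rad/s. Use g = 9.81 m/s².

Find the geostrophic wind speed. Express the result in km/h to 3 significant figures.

Coriolis parameter at 18°N:
f = 2Ω sin φ = 2 × 7.29×10⁻⁵ × sin 18° = 4.51×10⁻⁵ s⁻¹
Height gradient: |∂Z/∂n| = 60 m / 736000 m = 8.15×10⁻⁵
On a pressure surface, geostrophic balance gives V_g = (g/f)|∂Z/∂n|:
V_g = 9.81 × 8.15×10⁻⁵ / 4.51×10⁻⁵ = 17.8 m/s
Converting: 17.8 m/s × 3.6 = 63.9 km/h

63.9 km/h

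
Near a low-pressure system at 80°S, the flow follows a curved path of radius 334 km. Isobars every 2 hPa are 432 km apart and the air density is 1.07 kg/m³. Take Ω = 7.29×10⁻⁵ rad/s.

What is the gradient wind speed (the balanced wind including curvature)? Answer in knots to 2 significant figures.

5.5 knots

Coriolis parameter at 80°S:
f = 2Ω sin φ = 2 × 7.29×10⁻⁵ × sin 80° = 1.44×10⁻⁴ s⁻¹
Pressure gradient: |∂P/∂n| = 200 Pa / 432000 m = 4.63×10⁻⁴ Pa/m
Geostrophic speed: V_g = |∂P/∂n|/(fρ) = 4.63×10⁻⁴/(1.44×10⁻⁴ × 1.07) = 3.01 m/s
Around a low, centrifugal force acts outward with Coriolis, so pressure-gradient force balances both:
(1/ρ)|∂P/∂n| = fV + V²/R  →  V² + fR·V − fR·V_g = 0
With fR = 1.44×10⁻⁴ × 334×10³ m = 48.0 m/s:
V = [−fR + √((fR)² + 4 fR V_g)]/2 = [−48.0 + √(48.0² + 4×48.0×3.01)]/2 = 2.84 m/s
Subgeostrophic (V < V_g = 3.01 m/s), as expected around a low.
Converting: 2.84 m/s × 1.944 = 5.5 knots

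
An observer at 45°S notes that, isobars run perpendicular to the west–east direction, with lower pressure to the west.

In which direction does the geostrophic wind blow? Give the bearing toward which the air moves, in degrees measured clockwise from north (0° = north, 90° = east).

The pressure-gradient force points toward the west (bearing 270°).
Geostrophic balance: in the Southern Hemisphere the Coriolis force deflects motion to the left, so the geostrophic wind blows 90° to the left of the pressure-gradient force (low pressure on the right).
Rotating 270° by 90° counterclockwise gives 180° — the wind blows toward the south.

180°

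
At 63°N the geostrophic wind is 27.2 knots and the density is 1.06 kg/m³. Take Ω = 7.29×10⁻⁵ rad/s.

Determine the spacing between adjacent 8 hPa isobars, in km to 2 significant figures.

420 km

Coriolis parameter at 63°N:
f = 2Ω sin φ = 2 × 7.29×10⁻⁵ × sin 63° = 1.30×10⁻⁴ s⁻¹
Wind speed in SI: 27.2 knots = 14.0 m/s
Geostrophic balance rearranged: |∂P/∂n| = f ρ V_g
|∂P/∂n| = 1.30×10⁻⁴ × 1.06 × 14.0 = 1.93×10⁻³ Pa/m
Isobar spacing: Δn = ΔP/|∂P/∂n| = 800 Pa / 1.93×10⁻³ Pa/m = 415182 m ≈ 420 km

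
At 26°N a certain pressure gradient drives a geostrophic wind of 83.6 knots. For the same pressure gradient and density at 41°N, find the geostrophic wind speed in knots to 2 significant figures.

56 knots

With the same pressure gradient and density, V_g ∝ 1/f ∝ 1/sin φ.
V₂ = V₁ · sin φ₁ / sin φ₂ = 83.6 × sin 26° / sin 41°
V₂ = 83.6 × 0.4384/0.6561 = 56 knots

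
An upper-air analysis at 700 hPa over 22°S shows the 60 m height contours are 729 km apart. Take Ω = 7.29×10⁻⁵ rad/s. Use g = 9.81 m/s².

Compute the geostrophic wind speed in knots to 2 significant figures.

29 knots

Coriolis parameter at 22°S:
f = 2Ω sin φ = 2 × 7.29×10⁻⁵ × sin 22° = 5.46×10⁻⁵ s⁻¹
Height gradient: |∂Z/∂n| = 60 m / 729000 m = 8.23×10⁻⁵
On a pressure surface, geostrophic balance gives V_g = (g/f)|∂Z/∂n|:
V_g = 9.81 × 8.23×10⁻⁵ / 5.46×10⁻⁵ = 14.8 m/s
Converting: 14.8 m/s × 1.944 = 29 knots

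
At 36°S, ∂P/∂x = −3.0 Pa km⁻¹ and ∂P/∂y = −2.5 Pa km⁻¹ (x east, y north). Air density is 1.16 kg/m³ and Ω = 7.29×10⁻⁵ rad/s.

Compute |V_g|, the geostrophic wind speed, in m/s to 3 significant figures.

Coriolis parameter at 36°S:
f = 2Ω sin φ = 2 × 7.29×10⁻⁵ × sin 36° = 8.57×10⁻⁵ s⁻¹
In the Southern Hemisphere f is negative: f = −8.57×10⁻⁵ s⁻¹.
Component geostrophic relations (x east, y north):
u_g = −(1/(fρ)) ∂P/∂y,  v_g = (1/(fρ)) ∂P/∂x
u_g = −(−2.5×10⁻³)/(−8.57×10⁻⁵ × 1.16) = −25.1 m/s;  v_g = (−3.0×10⁻³)/(−8.57×10⁻⁵ × 1.16) = 30.2 m/s
|V_g| = √(u_g² + v_g²) = 39.3 m/s

39.3 m/s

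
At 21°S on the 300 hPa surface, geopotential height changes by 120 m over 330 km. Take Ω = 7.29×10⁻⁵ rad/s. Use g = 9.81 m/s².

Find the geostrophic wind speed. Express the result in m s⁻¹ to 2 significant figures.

Coriolis parameter at 21°S:
f = 2Ω sin φ = 2 × 7.29×10⁻⁵ × sin 21° = 5.23×10⁻⁵ s⁻¹
Height gradient: |∂Z/∂n| = 120 m / 330000 m = 3.64×10⁻⁴
On a pressure surface, geostrophic balance gives V_g = (g/f)|∂Z/∂n|:
V_g = 9.81 × 3.64×10⁻⁴ / 5.23×10⁻⁵ = 68.3 m/s

68 m s⁻¹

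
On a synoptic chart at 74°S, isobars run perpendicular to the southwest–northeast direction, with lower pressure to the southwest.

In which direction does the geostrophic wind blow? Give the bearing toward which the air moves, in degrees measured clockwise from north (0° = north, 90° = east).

The pressure-gradient force points toward the southwest (bearing 225°).
Geostrophic balance: in the Southern Hemisphere the Coriolis force deflects motion to the left, so the geostrophic wind blows 90° to the left of the pressure-gradient force (low pressure on the right).
Rotating 225° by 90° counterclockwise gives 135° — the wind blows toward the southeast.

135°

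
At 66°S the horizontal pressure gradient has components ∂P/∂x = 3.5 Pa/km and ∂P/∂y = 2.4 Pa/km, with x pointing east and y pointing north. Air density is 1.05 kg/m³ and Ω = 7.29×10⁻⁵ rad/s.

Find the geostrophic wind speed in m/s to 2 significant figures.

Coriolis parameter at 66°S:
f = 2Ω sin φ = 2 × 7.29×10⁻⁵ × sin 66° = 1.33×10⁻⁴ s⁻¹
In the Southern Hemisphere f is negative: f = −1.33×10⁻⁴ s⁻¹.
Component geostrophic relations (x east, y north):
u_g = −(1/(fρ)) ∂P/∂y,  v_g = (1/(fρ)) ∂P/∂x
u_g = −(2.4×10⁻³)/(−1.33×10⁻⁴ × 1.05) = 17.2 m/s;  v_g = (3.5×10⁻³)/(−1.33×10⁻⁴ × 1.05) = −25.0 m/s
|V_g| = √(u_g² + v_g²) = 30.3 m/s

30 m/s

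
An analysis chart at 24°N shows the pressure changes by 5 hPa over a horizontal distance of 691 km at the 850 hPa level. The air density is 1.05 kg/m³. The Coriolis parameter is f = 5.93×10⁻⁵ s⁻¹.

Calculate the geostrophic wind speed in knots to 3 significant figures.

22.6 knots

Pressure gradient: |∂P/∂n| = 500 Pa / 691000 m = 7.24×10⁻⁴ Pa/m
Geostrophic balance (pressure-gradient force = Coriolis force):
V_g = (1/(fρ)) |∂P/∂n| = 7.24×10⁻⁴ / (5.93×10⁻⁵ × 1.05) = 11.6 m/s
Converting: 11.6 m/s × 1.944 = 22.6 knots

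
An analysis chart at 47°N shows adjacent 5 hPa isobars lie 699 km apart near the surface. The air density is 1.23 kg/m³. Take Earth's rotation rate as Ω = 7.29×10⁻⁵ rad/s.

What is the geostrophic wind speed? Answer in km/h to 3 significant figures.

Coriolis parameter at 47°N:
f = 2Ω sin φ = 2 × 7.29×10⁻⁵ × sin 47° = 1.07×10⁻⁴ s⁻¹
Pressure gradient: |∂P/∂n| = 500 Pa / 699000 m = 7.15×10⁻⁴ Pa/m
Geostrophic balance (pressure-gradient force = Coriolis force):
V_g = (1/(fρ)) |∂P/∂n| = 7.15×10⁻⁴ / (1.07×10⁻⁴ × 1.23) = 5.45 m/s
Converting: 5.45 m/s × 3.6 = 19.6 km/h

19.6 km/h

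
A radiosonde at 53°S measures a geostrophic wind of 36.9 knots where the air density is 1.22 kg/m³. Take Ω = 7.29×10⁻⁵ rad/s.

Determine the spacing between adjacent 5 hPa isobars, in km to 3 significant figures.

185 km

Coriolis parameter at 53°S:
f = 2Ω sin φ = 2 × 7.29×10⁻⁵ × sin 53° = 1.16×10⁻⁴ s⁻¹
Wind speed in SI: 36.9 knots = 19.0 m/s
Geostrophic balance rearranged: |∂P/∂n| = f ρ V_g
|∂P/∂n| = 1.16×10⁻⁴ × 1.22 × 19.0 = 2.70×10⁻³ Pa/m
Isobar spacing: Δn = ΔP/|∂P/∂n| = 500 Pa / 2.70×10⁻³ Pa/m = 185413 m ≈ 185 km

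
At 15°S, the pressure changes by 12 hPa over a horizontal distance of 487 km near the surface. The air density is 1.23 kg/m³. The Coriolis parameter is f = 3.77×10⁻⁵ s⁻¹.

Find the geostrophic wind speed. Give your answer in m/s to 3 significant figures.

Pressure gradient: |∂P/∂n| = 1200 Pa / 487000 m = 2.46×10⁻³ Pa/m
Geostrophic balance (pressure-gradient force = Coriolis force):
V_g = (1/(fρ)) |∂P/∂n| = 2.46×10⁻³ / (3.77×10⁻⁵ × 1.23) = 53.1 m/s

53.1 m/s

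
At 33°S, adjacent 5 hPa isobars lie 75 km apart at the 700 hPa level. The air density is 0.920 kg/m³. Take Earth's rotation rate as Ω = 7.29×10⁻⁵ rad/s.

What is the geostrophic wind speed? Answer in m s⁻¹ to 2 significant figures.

Coriolis parameter at 33°S:
f = 2Ω sin φ = 2 × 7.29×10⁻⁵ × sin 33° = 7.94×10⁻⁵ s⁻¹
Pressure gradient: |∂P/∂n| = 500 Pa / 75000 m = 6.67×10⁻³ Pa/m
Geostrophic balance (pressure-gradient force = Coriolis force):
V_g = (1/(fρ)) |∂P/∂n| = 6.67×10⁻³ / (7.94×10⁻⁵ × 0.920) = 91.3 m/s

91 m s⁻¹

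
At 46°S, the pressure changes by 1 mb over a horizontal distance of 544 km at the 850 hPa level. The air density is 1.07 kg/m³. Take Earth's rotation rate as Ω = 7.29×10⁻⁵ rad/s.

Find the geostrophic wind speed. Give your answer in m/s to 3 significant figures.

1.64 m/s

Coriolis parameter at 46°S:
f = 2Ω sin φ = 2 × 7.29×10⁻⁵ × sin 46° = 1.05×10⁻⁴ s⁻¹
Pressure gradient: |∂P/∂n| = 100 Pa / 544000 m = 1.84×10⁻⁴ Pa/m
Geostrophic balance (pressure-gradient force = Coriolis force):
V_g = (1/(fρ)) |∂P/∂n| = 1.84×10⁻⁴ / (1.05×10⁻⁴ × 1.07) = 1.64 m/s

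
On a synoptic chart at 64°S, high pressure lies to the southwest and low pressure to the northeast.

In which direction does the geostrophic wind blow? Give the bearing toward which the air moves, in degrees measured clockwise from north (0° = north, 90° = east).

315°

The pressure-gradient force points toward the northeast (bearing 045°).
Geostrophic balance: in the Southern Hemisphere the Coriolis force deflects motion to the left, so the geostrophic wind blows 90° to the left of the pressure-gradient force (low pressure on the right).
Rotating 045° by 90° counterclockwise gives 315° — the wind blows toward the northwest.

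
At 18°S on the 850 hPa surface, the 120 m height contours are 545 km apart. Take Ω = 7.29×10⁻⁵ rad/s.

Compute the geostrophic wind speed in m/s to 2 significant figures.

48 m/s

Coriolis parameter at 18°S:
f = 2Ω sin φ = 2 × 7.29×10⁻⁵ × sin 18° = 4.51×10⁻⁵ s⁻¹
Height gradient: |∂Z/∂n| = 120 m / 545000 m = 2.20×10⁻⁴
On a pressure surface, geostrophic balance gives V_g = (g/f)|∂Z/∂n|:
V_g = 9.81 × 2.20×10⁻⁴ / 4.51×10⁻⁵ = 47.9 m/s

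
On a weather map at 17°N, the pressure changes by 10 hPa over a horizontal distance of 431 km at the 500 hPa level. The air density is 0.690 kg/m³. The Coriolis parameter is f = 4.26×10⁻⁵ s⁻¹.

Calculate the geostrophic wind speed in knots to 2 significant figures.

150 knots

Pressure gradient: |∂P/∂n| = 1000 Pa / 431000 m = 2.32×10⁻³ Pa/m
Geostrophic balance (pressure-gradient force = Coriolis force):
V_g = (1/(fρ)) |∂P/∂n| = 2.32×10⁻³ / (4.26×10⁻⁵ × 0.690) = 78.9 m/s
Converting: 78.9 m/s × 1.944 = 150 knots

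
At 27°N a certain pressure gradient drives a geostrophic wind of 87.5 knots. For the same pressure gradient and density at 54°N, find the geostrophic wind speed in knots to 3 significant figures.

49.1 knots

With the same pressure gradient and density, V_g ∝ 1/f ∝ 1/sin φ.
V₂ = V₁ · sin φ₁ / sin φ₂ = 87.5 × sin 27° / sin 54°
V₂ = 87.5 × 0.4540/0.8090 = 49.1 knots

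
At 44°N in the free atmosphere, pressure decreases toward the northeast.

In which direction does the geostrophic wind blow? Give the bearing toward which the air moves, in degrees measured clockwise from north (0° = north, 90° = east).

The pressure-gradient force points toward the northeast (bearing 045°).
Geostrophic balance: in the Northern Hemisphere the Coriolis force deflects motion to the right, so the geostrophic wind blows 90° to the right of the pressure-gradient force (low pressure on the left).
Rotating 045° by 90° clockwise gives 135° — the wind blows toward the southeast.

135°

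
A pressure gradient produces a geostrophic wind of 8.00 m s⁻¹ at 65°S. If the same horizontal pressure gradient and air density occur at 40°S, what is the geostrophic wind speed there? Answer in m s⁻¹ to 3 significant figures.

11.3 m s⁻¹

With the same pressure gradient and density, V_g ∝ 1/f ∝ 1/sin φ.
V₂ = V₁ · sin φ₁ / sin φ₂ = 8.00 × sin 65° / sin 40°
V₂ = 8.00 × 0.9063/0.6428 = 11.3 m s⁻¹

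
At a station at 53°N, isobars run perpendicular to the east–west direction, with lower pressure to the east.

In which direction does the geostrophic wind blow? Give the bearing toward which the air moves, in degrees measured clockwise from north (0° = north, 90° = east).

The pressure-gradient force points toward the east (bearing 090°).
Geostrophic balance: in the Northern Hemisphere the Coriolis force deflects motion to the right, so the geostrophic wind blows 90° to the right of the pressure-gradient force (low pressure on the left).
Rotating 090° by 90° clockwise gives 180° — the wind blows toward the south.

180°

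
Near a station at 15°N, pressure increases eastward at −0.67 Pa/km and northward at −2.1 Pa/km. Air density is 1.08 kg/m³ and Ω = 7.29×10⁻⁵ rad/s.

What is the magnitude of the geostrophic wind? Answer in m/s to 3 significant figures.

54.1 m/s

Coriolis parameter at 15°N:
f = 2Ω sin φ = 2 × 7.29×10⁻⁵ × sin 15° = 3.77×10⁻⁵ s⁻¹
Component geostrophic relations (x east, y north):
u_g = −(1/(fρ)) ∂P/∂y,  v_g = (1/(fρ)) ∂P/∂x
u_g = −(−2.1×10⁻³)/(3.77×10⁻⁵ × 1.08) = 51.5 m/s;  v_g = (−0.67×10⁻³)/(3.77×10⁻⁵ × 1.08) = −16.4 m/s
|V_g| = √(u_g² + v_g²) = 54.1 m/s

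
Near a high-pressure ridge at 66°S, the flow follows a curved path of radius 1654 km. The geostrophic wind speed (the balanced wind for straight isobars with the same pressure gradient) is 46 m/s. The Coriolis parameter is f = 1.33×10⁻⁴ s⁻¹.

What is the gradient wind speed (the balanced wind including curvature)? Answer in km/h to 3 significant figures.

236 km/h

Around a high, pressure-gradient force acts outward with centrifugal, so Coriolis balances both:
fV = (1/ρ)|∂P/∂n| + V²/R  →  V² − fR·V + fR·V_g = 0
With fR = 1.33×10⁻⁴ × 1654×10³ m = 220 m/s:
V = [fR − √((fR)² − 4 fR V_g)]/2 = [220 − √(220² − 4×220×46)]/2 = 65.5 m/s
Supergeostrophic (V > V_g = 46 m/s), as expected around a high.
Converting: 65.5 m/s × 3.6 = 236 km/h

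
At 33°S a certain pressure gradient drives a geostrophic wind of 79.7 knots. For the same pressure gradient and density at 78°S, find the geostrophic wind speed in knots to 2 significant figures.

With the same pressure gradient and density, V_g ∝ 1/f ∝ 1/sin φ.
V₂ = V₁ · sin φ₁ / sin φ₂ = 79.7 × sin 33° / sin 78°
V₂ = 79.7 × 0.5446/0.9781 = 44 knots

44 knots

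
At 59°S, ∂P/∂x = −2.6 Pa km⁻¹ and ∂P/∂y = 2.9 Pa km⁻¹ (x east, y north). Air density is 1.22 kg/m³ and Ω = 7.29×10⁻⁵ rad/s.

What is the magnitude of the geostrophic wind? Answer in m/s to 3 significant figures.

25.5 m/s

Coriolis parameter at 59°S:
f = 2Ω sin φ = 2 × 7.29×10⁻⁵ × sin 59° = 1.25×10⁻⁴ s⁻¹
In the Southern Hemisphere f is negative: f = −1.25×10⁻⁴ s⁻¹.
Component geostrophic relations (x east, y north):
u_g = −(1/(fρ)) ∂P/∂y,  v_g = (1/(fρ)) ∂P/∂x
u_g = −(2.9×10⁻³)/(−1.25×10⁻⁴ × 1.22) = 19.0 m/s;  v_g = (−2.6×10⁻³)/(−1.25×10⁻⁴ × 1.22) = 17.1 m/s
|V_g| = √(u_g² + v_g²) = 25.5 m/s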